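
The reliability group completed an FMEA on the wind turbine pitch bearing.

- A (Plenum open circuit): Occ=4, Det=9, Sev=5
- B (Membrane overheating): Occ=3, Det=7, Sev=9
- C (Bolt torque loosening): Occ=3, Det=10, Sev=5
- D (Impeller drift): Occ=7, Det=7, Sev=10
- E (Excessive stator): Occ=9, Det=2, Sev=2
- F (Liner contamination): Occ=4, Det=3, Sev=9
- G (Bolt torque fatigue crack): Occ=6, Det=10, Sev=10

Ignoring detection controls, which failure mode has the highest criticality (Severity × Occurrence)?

Criticality = Severity × Occurrence:
  A: 5 × 4 = 20
  B: 9 × 3 = 27
  C: 5 × 3 = 15
  D: 10 × 7 = 70
  E: 2 × 9 = 18
  F: 9 × 4 = 36
  G: 10 × 6 = 60
Highest criticality is 70 → D.

D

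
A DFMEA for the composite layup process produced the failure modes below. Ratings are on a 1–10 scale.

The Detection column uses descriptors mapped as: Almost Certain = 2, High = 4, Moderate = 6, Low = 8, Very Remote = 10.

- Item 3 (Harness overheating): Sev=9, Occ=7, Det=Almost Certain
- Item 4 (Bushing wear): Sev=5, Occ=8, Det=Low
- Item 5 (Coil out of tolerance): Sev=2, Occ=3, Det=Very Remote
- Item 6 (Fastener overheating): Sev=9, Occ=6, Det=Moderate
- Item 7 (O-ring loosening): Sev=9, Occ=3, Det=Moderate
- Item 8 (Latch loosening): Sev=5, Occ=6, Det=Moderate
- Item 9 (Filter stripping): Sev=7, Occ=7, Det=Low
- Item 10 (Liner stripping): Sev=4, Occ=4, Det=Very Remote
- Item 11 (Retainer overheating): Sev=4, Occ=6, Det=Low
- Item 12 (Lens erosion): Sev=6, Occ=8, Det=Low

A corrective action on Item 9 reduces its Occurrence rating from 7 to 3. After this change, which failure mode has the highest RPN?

Item 12

RPN = Severity × Occurrence × Detection:
  Item 3: 9 × 7 × 2 = 126
  Item 4: 5 × 8 × 8 = 320
  Item 5: 2 × 3 × 10 = 60
  Item 6: 9 × 6 × 6 = 324
  Item 7: 9 × 3 × 6 = 162
  Item 8: 5 × 6 × 6 = 180
  Item 9: 7 × 7 × 8 = 392
  Item 10: 4 × 4 × 10 = 160
  Item 11: 4 × 6 × 8 = 192
  Item 12: 6 × 8 × 8 = 384
After action: Item 9 → 7 × 3 × 8 = 168.
Revised RPNs: Item 12=384, Item 6=324, Item 4=320, Item 11=192, Item 8=180, Item 9=168, Item 7=162, Item 10=160, Item 3=126, Item 5=60.
Highest is now Item 12 (384).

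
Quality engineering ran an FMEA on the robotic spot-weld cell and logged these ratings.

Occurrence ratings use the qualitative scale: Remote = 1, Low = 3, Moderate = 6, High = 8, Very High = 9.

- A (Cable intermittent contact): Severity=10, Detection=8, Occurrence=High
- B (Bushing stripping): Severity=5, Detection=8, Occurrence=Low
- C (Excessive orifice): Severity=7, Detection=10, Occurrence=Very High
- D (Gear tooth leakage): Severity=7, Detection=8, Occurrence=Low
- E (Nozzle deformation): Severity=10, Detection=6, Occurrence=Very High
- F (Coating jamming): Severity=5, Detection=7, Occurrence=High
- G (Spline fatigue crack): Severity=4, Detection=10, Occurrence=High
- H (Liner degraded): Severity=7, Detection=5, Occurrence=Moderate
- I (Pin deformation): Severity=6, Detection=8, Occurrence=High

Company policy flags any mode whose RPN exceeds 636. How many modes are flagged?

1

RPN = Severity × Occurrence × Detection:
  A: 10 × 8 × 8 = 640
  B: 5 × 3 × 8 = 120
  C: 7 × 9 × 10 = 630
  D: 7 × 3 × 8 = 168
  E: 10 × 9 × 6 = 540
  F: 5 × 8 × 7 = 280
  G: 4 × 8 × 10 = 320
  H: 7 × 6 × 5 = 210
  I: 6 × 8 × 8 = 384
Modes with RPN > 636: A (640) → 1.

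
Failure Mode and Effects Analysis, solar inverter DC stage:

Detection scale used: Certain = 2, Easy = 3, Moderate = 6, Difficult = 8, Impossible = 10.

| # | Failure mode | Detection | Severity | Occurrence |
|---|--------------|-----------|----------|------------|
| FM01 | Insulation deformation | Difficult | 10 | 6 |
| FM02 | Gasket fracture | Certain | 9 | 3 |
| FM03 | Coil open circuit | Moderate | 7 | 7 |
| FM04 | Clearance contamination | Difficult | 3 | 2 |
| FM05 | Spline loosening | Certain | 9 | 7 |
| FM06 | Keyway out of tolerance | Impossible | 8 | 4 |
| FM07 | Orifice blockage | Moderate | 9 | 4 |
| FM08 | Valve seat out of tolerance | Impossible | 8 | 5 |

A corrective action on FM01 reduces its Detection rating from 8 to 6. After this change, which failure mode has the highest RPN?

FM08

RPN = Severity × Occurrence × Detection:
  FM01: 10 × 6 × 8 = 480
  FM02: 9 × 3 × 2 = 54
  FM03: 7 × 7 × 6 = 294
  FM04: 3 × 2 × 8 = 48
  FM05: 9 × 7 × 2 = 126
  FM06: 8 × 4 × 10 = 320
  FM07: 9 × 4 × 6 = 216
  FM08: 8 × 5 × 10 = 400
After action: FM01 → 10 × 6 × 6 = 360.
Revised RPNs: FM08=400, FM01=360, FM06=320, FM03=294, FM07=216, FM05=126, FM02=54, FM04=48.
Highest is now FM08 (400).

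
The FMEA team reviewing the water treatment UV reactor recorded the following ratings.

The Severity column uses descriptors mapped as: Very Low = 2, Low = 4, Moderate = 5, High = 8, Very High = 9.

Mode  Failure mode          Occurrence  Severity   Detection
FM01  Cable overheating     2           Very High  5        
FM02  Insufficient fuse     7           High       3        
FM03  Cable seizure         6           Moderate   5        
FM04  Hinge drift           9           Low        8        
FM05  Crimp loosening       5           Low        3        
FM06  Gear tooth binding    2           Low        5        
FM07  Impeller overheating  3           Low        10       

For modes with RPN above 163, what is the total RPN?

RPN = Severity × Occurrence × Detection:
  FM01: 9 × 2 × 5 = 90
  FM02: 8 × 7 × 3 = 168
  FM03: 5 × 6 × 5 = 150
  FM04: 4 × 9 × 8 = 288
  FM05: 4 × 5 × 3 = 60
  FM06: 4 × 2 × 5 = 40
  FM07: 4 × 3 × 10 = 120
RPN > 163: FM02 (168), FM04 (288).
Sum: 168 + 288 = 456.

456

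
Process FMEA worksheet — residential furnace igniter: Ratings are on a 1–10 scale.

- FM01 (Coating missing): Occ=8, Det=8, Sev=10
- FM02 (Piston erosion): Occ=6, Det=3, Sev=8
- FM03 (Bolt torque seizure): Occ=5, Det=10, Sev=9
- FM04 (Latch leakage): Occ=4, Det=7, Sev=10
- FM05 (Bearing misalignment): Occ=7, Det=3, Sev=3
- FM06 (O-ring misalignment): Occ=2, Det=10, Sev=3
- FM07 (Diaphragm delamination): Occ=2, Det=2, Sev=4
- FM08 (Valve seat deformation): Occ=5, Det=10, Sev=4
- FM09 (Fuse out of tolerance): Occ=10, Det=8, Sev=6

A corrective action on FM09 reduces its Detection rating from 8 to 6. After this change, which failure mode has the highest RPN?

FM01

RPN = Severity × Occurrence × Detection:
  FM01: 10 × 8 × 8 = 640
  FM02: 8 × 6 × 3 = 144
  FM03: 9 × 5 × 10 = 450
  FM04: 10 × 4 × 7 = 280
  FM05: 3 × 7 × 3 = 63
  FM06: 3 × 2 × 10 = 60
  FM07: 4 × 2 × 2 = 16
  FM08: 4 × 5 × 10 = 200
  FM09: 6 × 10 × 8 = 480
After action: FM09 → 6 × 10 × 6 = 360.
Revised RPNs: FM01=640, FM03=450, FM09=360, FM04=280, FM08=200, FM02=144, FM05=63, FM06=60, FM07=16.
Highest is now FM01 (640).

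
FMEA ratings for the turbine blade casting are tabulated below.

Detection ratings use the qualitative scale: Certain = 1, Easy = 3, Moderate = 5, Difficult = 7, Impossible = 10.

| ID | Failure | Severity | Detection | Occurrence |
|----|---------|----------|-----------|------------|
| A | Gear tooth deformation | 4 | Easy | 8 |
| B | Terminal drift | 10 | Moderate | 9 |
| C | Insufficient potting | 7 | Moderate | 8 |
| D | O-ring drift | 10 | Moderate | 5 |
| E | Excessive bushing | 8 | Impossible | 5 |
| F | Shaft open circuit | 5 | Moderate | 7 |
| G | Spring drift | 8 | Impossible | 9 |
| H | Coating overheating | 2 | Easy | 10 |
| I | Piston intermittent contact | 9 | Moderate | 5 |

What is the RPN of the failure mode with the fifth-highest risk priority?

250

RPN = Severity × Occurrence × Detection:
  A: 4 × 8 × 3 = 96
  B: 10 × 9 × 5 = 450
  C: 7 × 8 × 5 = 280
  D: 10 × 5 × 5 = 250
  E: 8 × 5 × 10 = 400
  F: 5 × 7 × 5 = 175
  G: 8 × 9 × 10 = 720
  H: 2 × 10 × 3 = 60
  I: 9 × 5 × 5 = 225
Sorted descending: 720, 450, 400, 280, 250, 225, 175, 96, 60.
The fifth-highest RPN is 250 (D).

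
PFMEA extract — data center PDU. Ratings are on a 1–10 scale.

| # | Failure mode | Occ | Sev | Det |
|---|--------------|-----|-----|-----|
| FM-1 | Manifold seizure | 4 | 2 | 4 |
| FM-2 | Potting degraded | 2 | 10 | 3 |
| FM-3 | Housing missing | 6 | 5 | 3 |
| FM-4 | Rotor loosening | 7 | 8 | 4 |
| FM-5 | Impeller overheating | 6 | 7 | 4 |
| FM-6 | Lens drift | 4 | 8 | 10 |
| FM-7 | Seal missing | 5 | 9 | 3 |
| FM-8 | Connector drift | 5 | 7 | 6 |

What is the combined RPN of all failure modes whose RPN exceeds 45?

1207

RPN = Severity × Occurrence × Detection:
  FM-1: 2 × 4 × 4 = 32
  FM-2: 10 × 2 × 3 = 60
  FM-3: 5 × 6 × 3 = 90
  FM-4: 8 × 7 × 4 = 224
  FM-5: 7 × 6 × 4 = 168
  FM-6: 8 × 4 × 10 = 320
  FM-7: 9 × 5 × 3 = 135
  FM-8: 7 × 5 × 6 = 210
RPN > 45: FM-2 (60), FM-3 (90), FM-4 (224), FM-5 (168), FM-6 (320), FM-7 (135), FM-8 (210).
Sum: 60 + 90 + 224 + 168 + 320 + 135 + 210 = 1207.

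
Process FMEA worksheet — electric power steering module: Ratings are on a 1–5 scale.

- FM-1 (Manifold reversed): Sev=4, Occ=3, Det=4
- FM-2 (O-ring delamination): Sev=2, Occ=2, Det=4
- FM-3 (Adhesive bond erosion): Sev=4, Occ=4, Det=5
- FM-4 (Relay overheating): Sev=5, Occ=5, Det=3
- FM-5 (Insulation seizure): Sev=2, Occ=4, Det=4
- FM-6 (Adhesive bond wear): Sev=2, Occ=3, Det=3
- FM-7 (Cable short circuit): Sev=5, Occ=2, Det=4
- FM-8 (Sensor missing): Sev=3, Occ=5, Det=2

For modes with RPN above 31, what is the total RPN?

RPN = Severity × Occurrence × Detection:
  FM-1: 4 × 3 × 4 = 48
  FM-2: 2 × 2 × 4 = 16
  FM-3: 4 × 4 × 5 = 80
  FM-4: 5 × 5 × 3 = 75
  FM-5: 2 × 4 × 4 = 32
  FM-6: 2 × 3 × 3 = 18
  FM-7: 5 × 2 × 4 = 40
  FM-8: 3 × 5 × 2 = 30
RPN > 31: FM-1 (48), FM-3 (80), FM-4 (75), FM-5 (32), FM-7 (40).
Sum: 48 + 80 + 75 + 32 + 40 = 275.

275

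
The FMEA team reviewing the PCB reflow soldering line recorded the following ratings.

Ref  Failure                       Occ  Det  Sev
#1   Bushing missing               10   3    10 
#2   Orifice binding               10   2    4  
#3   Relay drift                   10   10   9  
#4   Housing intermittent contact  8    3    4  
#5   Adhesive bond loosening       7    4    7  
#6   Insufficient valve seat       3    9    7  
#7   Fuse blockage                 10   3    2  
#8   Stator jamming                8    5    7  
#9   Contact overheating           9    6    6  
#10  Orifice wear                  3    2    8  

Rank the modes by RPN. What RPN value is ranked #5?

RPN = Severity × Occurrence × Detection:
  #1: 10 × 10 × 3 = 300
  #2: 4 × 10 × 2 = 80
  #3: 9 × 10 × 10 = 900
  #4: 4 × 8 × 3 = 96
  #5: 7 × 7 × 4 = 196
  #6: 7 × 3 × 9 = 189
  #7: 2 × 10 × 3 = 60
  #8: 7 × 8 × 5 = 280
  #9: 6 × 9 × 6 = 324
  #10: 8 × 3 × 2 = 48
Sorted descending: 900, 324, 300, 280, 196, 189, 96, 80, 60, 48.
The fifth-highest RPN is 196 (#5).

196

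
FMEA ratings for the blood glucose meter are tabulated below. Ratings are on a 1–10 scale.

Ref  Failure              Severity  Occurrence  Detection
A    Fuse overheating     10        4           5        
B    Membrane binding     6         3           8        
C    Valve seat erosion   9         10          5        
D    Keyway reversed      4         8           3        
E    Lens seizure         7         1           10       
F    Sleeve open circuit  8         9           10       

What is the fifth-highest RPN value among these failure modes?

96

RPN = Severity × Occurrence × Detection:
  A: 10 × 4 × 5 = 200
  B: 6 × 3 × 8 = 144
  C: 9 × 10 × 5 = 450
  D: 4 × 8 × 3 = 96
  E: 7 × 1 × 10 = 70
  F: 8 × 9 × 10 = 720
Sorted descending: 720, 450, 200, 144, 96, 70.
The fifth-highest RPN is 96 (D).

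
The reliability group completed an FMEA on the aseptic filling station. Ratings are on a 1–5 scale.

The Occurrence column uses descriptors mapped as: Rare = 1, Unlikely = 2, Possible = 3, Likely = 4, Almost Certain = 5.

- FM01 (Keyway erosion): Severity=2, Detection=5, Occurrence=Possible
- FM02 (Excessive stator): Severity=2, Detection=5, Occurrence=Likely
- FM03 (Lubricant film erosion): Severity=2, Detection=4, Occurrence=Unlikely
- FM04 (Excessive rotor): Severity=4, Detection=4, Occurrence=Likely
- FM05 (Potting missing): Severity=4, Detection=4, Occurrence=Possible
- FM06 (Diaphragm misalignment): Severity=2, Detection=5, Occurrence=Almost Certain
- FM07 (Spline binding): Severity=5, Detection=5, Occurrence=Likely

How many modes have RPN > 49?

RPN = Severity × Occurrence × Detection:
  FM01: 2 × 3 × 5 = 30
  FM02: 2 × 4 × 5 = 40
  FM03: 2 × 2 × 4 = 16
  FM04: 4 × 4 × 4 = 64
  FM05: 4 × 3 × 4 = 48
  FM06: 2 × 5 × 5 = 50
  FM07: 5 × 4 × 5 = 100
Modes with RPN > 49: FM04 (64), FM06 (50), FM07 (100) → 3.

3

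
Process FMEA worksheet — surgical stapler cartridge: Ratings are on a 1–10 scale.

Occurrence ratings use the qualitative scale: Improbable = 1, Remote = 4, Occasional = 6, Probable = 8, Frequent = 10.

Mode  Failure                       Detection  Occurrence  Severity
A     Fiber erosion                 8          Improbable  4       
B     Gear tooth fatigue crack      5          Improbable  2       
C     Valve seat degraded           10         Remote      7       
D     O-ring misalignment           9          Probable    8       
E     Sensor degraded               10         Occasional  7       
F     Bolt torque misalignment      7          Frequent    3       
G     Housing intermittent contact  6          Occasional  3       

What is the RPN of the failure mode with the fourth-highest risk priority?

RPN = Severity × Occurrence × Detection:
  A: 4 × 1 × 8 = 32
  B: 2 × 1 × 5 = 10
  C: 7 × 4 × 10 = 280
  D: 8 × 8 × 9 = 576
  E: 7 × 6 × 10 = 420
  F: 3 × 10 × 7 = 210
  G: 3 × 6 × 6 = 108
Sorted descending: 576, 420, 280, 210, 108, 32, 10.
The fourth-highest RPN is 210 (F).

210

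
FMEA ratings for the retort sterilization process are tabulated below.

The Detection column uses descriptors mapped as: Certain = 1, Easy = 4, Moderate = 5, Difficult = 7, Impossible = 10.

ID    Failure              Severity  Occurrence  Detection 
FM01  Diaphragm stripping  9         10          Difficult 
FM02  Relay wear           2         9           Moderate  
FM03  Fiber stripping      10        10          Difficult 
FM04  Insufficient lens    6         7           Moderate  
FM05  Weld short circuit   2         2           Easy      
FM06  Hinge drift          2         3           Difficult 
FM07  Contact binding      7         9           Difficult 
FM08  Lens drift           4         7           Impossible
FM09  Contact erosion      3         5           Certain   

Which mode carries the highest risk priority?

RPN = Severity × Occurrence × Detection:
  FM01: 9 × 10 × 7 = 630
  FM02: 2 × 9 × 5 = 90
  FM03: 10 × 10 × 7 = 700
  FM04: 6 × 7 × 5 = 210
  FM05: 2 × 2 × 4 = 16
  FM06: 2 × 3 × 7 = 42
  FM07: 7 × 9 × 7 = 441
  FM08: 4 × 7 × 10 = 280
  FM09: 3 × 5 × 1 = 15
Highest RPN is 700 → FM03.

FM03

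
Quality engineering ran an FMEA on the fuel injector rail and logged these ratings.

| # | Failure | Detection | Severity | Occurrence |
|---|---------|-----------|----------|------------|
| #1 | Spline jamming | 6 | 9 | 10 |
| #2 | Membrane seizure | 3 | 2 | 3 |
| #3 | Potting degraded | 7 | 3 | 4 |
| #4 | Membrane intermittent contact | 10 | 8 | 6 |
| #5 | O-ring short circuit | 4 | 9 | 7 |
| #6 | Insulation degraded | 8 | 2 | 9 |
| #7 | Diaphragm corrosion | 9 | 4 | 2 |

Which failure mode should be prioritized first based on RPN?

RPN = Severity × Occurrence × Detection:
  #1: 9 × 10 × 6 = 540
  #2: 2 × 3 × 3 = 18
  #3: 3 × 4 × 7 = 84
  #4: 8 × 6 × 10 = 480
  #5: 9 × 7 × 4 = 252
  #6: 2 × 9 × 8 = 144
  #7: 4 × 2 × 9 = 72
Highest RPN is 540 → #1.

#1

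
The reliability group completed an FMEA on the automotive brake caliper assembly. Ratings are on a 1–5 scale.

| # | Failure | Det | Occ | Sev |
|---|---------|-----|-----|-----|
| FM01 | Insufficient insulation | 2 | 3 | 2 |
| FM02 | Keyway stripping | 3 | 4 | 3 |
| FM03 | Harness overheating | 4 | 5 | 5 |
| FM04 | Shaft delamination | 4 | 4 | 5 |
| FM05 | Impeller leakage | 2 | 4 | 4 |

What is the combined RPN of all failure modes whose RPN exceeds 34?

216

RPN = Severity × Occurrence × Detection:
  FM01: 2 × 3 × 2 = 12
  FM02: 3 × 4 × 3 = 36
  FM03: 5 × 5 × 4 = 100
  FM04: 5 × 4 × 4 = 80
  FM05: 4 × 4 × 2 = 32
RPN > 34: FM02 (36), FM03 (100), FM04 (80).
Sum: 36 + 100 + 80 = 216.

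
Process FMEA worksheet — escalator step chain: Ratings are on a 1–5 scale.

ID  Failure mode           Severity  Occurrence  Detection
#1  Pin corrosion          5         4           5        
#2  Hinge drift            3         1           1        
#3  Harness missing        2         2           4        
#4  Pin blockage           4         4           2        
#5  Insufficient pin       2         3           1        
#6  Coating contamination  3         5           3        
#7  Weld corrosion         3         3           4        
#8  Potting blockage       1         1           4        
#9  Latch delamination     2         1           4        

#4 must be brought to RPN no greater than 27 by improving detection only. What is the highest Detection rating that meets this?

#4: S=4, O=4, D=2 → current RPN = 32.
Fixed product = 16. Need 16 × D ≤ 27, so D ≤ 27/16 = 1.69.
Maximum integer Detection rating = 1 (gives RPN 16; D=2 would give 32 > 27).

1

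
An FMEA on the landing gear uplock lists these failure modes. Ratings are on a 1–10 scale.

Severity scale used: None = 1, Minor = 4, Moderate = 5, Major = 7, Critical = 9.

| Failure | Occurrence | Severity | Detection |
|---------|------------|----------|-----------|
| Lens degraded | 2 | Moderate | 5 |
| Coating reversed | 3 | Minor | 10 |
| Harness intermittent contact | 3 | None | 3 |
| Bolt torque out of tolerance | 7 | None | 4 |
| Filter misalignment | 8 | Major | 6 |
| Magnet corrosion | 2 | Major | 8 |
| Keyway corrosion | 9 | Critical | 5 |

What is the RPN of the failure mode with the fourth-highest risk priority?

RPN = Severity × Occurrence × Detection:
  Lens degraded: 5 × 2 × 5 = 50
  Coating reversed: 4 × 3 × 10 = 120
  Harness intermittent contact: 1 × 3 × 3 = 9
  Bolt torque out of tolerance: 1 × 7 × 4 = 28
  Filter misalignment: 7 × 8 × 6 = 336
  Magnet corrosion: 7 × 2 × 8 = 112
  Keyway corrosion: 9 × 9 × 5 = 405
Sorted descending: 405, 336, 120, 112, 50, 28, 9.
The fourth-highest RPN is 112 (Magnet corrosion).

112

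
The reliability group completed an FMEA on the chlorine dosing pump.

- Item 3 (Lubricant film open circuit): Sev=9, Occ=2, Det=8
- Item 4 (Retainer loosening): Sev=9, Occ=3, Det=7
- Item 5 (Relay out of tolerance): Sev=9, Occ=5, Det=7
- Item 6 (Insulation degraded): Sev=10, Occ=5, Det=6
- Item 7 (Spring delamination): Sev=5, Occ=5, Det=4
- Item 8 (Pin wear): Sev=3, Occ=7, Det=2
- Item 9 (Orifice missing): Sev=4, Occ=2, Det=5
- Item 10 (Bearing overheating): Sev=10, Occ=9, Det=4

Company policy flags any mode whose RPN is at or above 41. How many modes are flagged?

7

RPN = Severity × Occurrence × Detection:
  Item 3: 9 × 2 × 8 = 144
  Item 4: 9 × 3 × 7 = 189
  Item 5: 9 × 5 × 7 = 315
  Item 6: 10 × 5 × 6 = 300
  Item 7: 5 × 5 × 4 = 100
  Item 8: 3 × 7 × 2 = 42
  Item 9: 4 × 2 × 5 = 40
  Item 10: 10 × 9 × 4 = 360
Modes with RPN ≥ 41: Item 3 (144), Item 4 (189), Item 5 (315), Item 6 (300), Item 7 (100), Item 8 (42), Item 10 (360) → 7.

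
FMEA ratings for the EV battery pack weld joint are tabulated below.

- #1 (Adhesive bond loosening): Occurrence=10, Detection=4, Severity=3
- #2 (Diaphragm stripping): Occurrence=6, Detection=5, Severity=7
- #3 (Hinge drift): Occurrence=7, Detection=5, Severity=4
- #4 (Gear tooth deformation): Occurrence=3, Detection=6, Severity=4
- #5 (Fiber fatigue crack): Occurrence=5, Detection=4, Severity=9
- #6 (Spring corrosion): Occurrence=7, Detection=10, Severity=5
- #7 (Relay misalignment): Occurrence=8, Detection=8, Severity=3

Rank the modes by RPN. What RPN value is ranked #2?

210

RPN = Severity × Occurrence × Detection:
  #1: 3 × 10 × 4 = 120
  #2: 7 × 6 × 5 = 210
  #3: 4 × 7 × 5 = 140
  #4: 4 × 3 × 6 = 72
  #5: 9 × 5 × 4 = 180
  #6: 5 × 7 × 10 = 350
  #7: 3 × 8 × 8 = 192
Sorted descending: 350, 210, 192, 180, 140, 120, 72.
The second-highest RPN is 210 (#2).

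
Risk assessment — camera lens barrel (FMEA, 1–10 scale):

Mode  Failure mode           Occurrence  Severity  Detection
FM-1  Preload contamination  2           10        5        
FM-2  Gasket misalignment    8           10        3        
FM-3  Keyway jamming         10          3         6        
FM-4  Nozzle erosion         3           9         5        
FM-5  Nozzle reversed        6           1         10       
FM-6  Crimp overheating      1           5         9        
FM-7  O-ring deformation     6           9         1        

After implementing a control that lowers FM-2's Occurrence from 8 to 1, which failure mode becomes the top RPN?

FM-3

RPN = Severity × Occurrence × Detection:
  FM-1: 10 × 2 × 5 = 100
  FM-2: 10 × 8 × 3 = 240
  FM-3: 3 × 10 × 6 = 180
  FM-4: 9 × 3 × 5 = 135
  FM-5: 1 × 6 × 10 = 60
  FM-6: 5 × 1 × 9 = 45
  FM-7: 9 × 6 × 1 = 54
After action: FM-2 → 10 × 1 × 3 = 30.
Revised RPNs: FM-3=180, FM-4=135, FM-1=100, FM-5=60, FM-7=54, FM-6=45, FM-2=30.
Highest is now FM-3 (180).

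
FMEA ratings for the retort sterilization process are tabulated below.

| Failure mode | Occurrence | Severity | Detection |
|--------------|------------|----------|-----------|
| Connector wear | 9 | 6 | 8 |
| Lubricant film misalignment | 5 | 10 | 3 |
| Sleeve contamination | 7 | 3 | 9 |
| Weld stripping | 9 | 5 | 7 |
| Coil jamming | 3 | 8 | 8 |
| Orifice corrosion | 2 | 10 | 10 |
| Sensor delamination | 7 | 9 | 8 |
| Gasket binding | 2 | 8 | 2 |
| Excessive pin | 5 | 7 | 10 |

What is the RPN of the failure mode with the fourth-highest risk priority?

RPN = Severity × Occurrence × Detection:
  Connector wear: 6 × 9 × 8 = 432
  Lubricant film misalignment: 10 × 5 × 3 = 150
  Sleeve contamination: 3 × 7 × 9 = 189
  Weld stripping: 5 × 9 × 7 = 315
  Coil jamming: 8 × 3 × 8 = 192
  Orifice corrosion: 10 × 2 × 10 = 200
  Sensor delamination: 9 × 7 × 8 = 504
  Gasket binding: 8 × 2 × 2 = 32
  Excessive pin: 7 × 5 × 10 = 350
Sorted descending: 504, 432, 350, 315, 200, 192, 189, 150, 32.
The fourth-highest RPN is 315 (Weld stripping).

315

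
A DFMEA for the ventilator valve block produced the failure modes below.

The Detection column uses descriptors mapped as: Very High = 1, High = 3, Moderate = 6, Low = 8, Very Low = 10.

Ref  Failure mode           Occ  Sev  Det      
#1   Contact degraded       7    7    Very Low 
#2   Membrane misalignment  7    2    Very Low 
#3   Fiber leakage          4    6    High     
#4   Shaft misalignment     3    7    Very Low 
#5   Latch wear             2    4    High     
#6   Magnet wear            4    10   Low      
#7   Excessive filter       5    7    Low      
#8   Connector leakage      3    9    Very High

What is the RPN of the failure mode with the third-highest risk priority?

280

RPN = Severity × Occurrence × Detection:
  #1: 7 × 7 × 10 = 490
  #2: 2 × 7 × 10 = 140
  #3: 6 × 4 × 3 = 72
  #4: 7 × 3 × 10 = 210
  #5: 4 × 2 × 3 = 24
  #6: 10 × 4 × 8 = 320
  #7: 7 × 5 × 8 = 280
  #8: 9 × 3 × 1 = 27
Sorted descending: 490, 320, 280, 210, 140, 72, 27, 24.
The third-highest RPN is 280 (#7).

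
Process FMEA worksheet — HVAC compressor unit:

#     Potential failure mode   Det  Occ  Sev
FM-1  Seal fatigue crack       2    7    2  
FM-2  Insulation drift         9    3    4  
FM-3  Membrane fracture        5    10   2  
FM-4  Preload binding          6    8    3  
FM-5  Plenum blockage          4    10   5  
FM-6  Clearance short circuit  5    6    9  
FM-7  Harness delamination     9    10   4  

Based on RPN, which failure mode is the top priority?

RPN = Severity × Occurrence × Detection:
  FM-1: 2 × 7 × 2 = 28
  FM-2: 4 × 3 × 9 = 108
  FM-3: 2 × 10 × 5 = 100
  FM-4: 3 × 8 × 6 = 144
  FM-5: 5 × 10 × 4 = 200
  FM-6: 9 × 6 × 5 = 270
  FM-7: 4 × 10 × 9 = 360
Highest RPN is 360 → FM-7.

FM-7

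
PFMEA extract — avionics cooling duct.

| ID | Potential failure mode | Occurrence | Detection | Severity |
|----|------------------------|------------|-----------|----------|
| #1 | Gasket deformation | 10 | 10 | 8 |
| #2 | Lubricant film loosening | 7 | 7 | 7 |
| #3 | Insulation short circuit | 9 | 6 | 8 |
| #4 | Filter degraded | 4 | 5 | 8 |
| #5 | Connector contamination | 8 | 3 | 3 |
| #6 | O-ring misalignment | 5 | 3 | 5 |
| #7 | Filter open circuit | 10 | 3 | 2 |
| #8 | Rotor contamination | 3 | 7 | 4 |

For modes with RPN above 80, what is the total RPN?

RPN = Severity × Occurrence × Detection:
  #1: 8 × 10 × 10 = 800
  #2: 7 × 7 × 7 = 343
  #3: 8 × 9 × 6 = 432
  #4: 8 × 4 × 5 = 160
  #5: 3 × 8 × 3 = 72
  #6: 5 × 5 × 3 = 75
  #7: 2 × 10 × 3 = 60
  #8: 4 × 3 × 7 = 84
RPN > 80: #1 (800), #2 (343), #3 (432), #4 (160), #8 (84).
Sum: 800 + 343 + 432 + 160 + 84 = 1819.

1819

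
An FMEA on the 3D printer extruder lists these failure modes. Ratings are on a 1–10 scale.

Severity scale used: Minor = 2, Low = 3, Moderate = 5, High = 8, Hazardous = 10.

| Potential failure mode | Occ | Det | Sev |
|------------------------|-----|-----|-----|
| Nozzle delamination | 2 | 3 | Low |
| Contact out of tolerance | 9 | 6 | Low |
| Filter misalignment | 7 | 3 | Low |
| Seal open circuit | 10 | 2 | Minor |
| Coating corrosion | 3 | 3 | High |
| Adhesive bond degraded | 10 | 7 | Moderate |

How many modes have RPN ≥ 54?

4

RPN = Severity × Occurrence × Detection:
  Nozzle delamination: 3 × 2 × 3 = 18
  Contact out of tolerance: 3 × 9 × 6 = 162
  Filter misalignment: 3 × 7 × 3 = 63
  Seal open circuit: 2 × 10 × 2 = 40
  Coating corrosion: 8 × 3 × 3 = 72
  Adhesive bond degraded: 5 × 10 × 7 = 350
Modes with RPN ≥ 54: Contact out of tolerance (162), Filter misalignment (63), Coating corrosion (72), Adhesive bond degraded (350) → 4.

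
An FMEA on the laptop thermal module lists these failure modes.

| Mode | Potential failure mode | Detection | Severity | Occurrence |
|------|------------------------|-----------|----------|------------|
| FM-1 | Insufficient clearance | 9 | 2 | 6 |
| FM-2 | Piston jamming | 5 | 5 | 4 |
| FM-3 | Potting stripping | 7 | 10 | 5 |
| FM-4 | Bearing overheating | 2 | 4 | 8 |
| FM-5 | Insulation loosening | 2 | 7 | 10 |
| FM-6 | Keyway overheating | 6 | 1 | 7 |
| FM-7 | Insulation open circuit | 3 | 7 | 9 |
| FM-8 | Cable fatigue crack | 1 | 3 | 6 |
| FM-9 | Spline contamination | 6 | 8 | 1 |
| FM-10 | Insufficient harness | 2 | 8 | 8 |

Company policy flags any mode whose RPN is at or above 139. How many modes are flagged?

3

RPN = Severity × Occurrence × Detection:
  FM-1: 2 × 6 × 9 = 108
  FM-2: 5 × 4 × 5 = 100
  FM-3: 10 × 5 × 7 = 350
  FM-4: 4 × 8 × 2 = 64
  FM-5: 7 × 10 × 2 = 140
  FM-6: 1 × 7 × 6 = 42
  FM-7: 7 × 9 × 3 = 189
  FM-8: 3 × 6 × 1 = 18
  FM-9: 8 × 1 × 6 = 48
  FM-10: 8 × 8 × 2 = 128
Modes with RPN ≥ 139: FM-3 (350), FM-5 (140), FM-7 (189) → 3.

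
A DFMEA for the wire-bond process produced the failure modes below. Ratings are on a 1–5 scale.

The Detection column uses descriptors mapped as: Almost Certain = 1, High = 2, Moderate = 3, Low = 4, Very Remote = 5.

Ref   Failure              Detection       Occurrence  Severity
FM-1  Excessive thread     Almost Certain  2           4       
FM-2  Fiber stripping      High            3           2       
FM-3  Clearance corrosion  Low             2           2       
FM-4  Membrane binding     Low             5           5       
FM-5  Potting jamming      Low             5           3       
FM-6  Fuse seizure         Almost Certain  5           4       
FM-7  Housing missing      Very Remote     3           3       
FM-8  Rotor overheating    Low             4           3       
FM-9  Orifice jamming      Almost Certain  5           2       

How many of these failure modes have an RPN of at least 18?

5

RPN = Severity × Occurrence × Detection:
  FM-1: 4 × 2 × 1 = 8
  FM-2: 2 × 3 × 2 = 12
  FM-3: 2 × 2 × 4 = 16
  FM-4: 5 × 5 × 4 = 100
  FM-5: 3 × 5 × 4 = 60
  FM-6: 4 × 5 × 1 = 20
  FM-7: 3 × 3 × 5 = 45
  FM-8: 3 × 4 × 4 = 48
  FM-9: 2 × 5 × 1 = 10
Modes with RPN ≥ 18: FM-4 (100), FM-5 (60), FM-6 (20), FM-7 (45), FM-8 (48) → 5.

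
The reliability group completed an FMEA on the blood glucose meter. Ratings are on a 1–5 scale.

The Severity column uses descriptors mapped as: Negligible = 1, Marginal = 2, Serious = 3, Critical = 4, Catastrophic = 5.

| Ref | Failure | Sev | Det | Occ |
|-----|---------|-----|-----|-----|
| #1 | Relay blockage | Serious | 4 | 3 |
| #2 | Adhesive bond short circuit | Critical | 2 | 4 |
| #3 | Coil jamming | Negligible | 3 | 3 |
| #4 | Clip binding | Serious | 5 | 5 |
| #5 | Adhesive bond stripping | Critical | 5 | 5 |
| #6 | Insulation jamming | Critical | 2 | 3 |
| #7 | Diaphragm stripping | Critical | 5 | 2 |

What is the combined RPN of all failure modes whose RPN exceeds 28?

283

RPN = Severity × Occurrence × Detection:
  #1: 3 × 3 × 4 = 36
  #2: 4 × 4 × 2 = 32
  #3: 1 × 3 × 3 = 9
  #4: 3 × 5 × 5 = 75
  #5: 4 × 5 × 5 = 100
  #6: 4 × 3 × 2 = 24
  #7: 4 × 2 × 5 = 40
RPN > 28: #1 (36), #2 (32), #4 (75), #5 (100), #7 (40).
Sum: 36 + 32 + 75 + 100 + 40 = 283.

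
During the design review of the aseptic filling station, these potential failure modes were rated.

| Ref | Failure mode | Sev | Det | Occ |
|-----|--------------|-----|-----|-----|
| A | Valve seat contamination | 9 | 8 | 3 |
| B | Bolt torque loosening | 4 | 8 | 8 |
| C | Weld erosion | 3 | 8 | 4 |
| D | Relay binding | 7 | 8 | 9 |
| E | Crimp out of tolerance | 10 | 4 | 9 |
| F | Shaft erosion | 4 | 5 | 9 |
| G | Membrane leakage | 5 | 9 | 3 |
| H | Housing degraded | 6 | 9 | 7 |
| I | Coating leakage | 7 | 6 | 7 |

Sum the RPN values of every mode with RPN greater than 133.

2323

RPN = Severity × Occurrence × Detection:
  A: 9 × 3 × 8 = 216
  B: 4 × 8 × 8 = 256
  C: 3 × 4 × 8 = 96
  D: 7 × 9 × 8 = 504
  E: 10 × 9 × 4 = 360
  F: 4 × 9 × 5 = 180
  G: 5 × 3 × 9 = 135
  H: 6 × 7 × 9 = 378
  I: 7 × 7 × 6 = 294
RPN > 133: A (216), B (256), D (504), E (360), F (180), G (135), H (378), I (294).
Sum: 216 + 256 + 504 + 360 + 180 + 135 + 378 + 294 = 2323.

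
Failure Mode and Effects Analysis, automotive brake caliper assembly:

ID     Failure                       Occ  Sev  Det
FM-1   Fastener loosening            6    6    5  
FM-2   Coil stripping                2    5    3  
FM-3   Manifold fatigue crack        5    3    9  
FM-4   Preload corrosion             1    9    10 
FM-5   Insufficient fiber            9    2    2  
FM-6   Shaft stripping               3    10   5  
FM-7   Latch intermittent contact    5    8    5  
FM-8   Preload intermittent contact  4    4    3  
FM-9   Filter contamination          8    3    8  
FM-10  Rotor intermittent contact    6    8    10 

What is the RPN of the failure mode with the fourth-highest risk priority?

180

RPN = Severity × Occurrence × Detection:
  FM-1: 6 × 6 × 5 = 180
  FM-2: 5 × 2 × 3 = 30
  FM-3: 3 × 5 × 9 = 135
  FM-4: 9 × 1 × 10 = 90
  FM-5: 2 × 9 × 2 = 36
  FM-6: 10 × 3 × 5 = 150
  FM-7: 8 × 5 × 5 = 200
  FM-8: 4 × 4 × 3 = 48
  FM-9: 3 × 8 × 8 = 192
  FM-10: 8 × 6 × 10 = 480
Sorted descending: 480, 200, 192, 180, 150, 135, 90, 48, 36, 30.
The fourth-highest RPN is 180 (FM-1).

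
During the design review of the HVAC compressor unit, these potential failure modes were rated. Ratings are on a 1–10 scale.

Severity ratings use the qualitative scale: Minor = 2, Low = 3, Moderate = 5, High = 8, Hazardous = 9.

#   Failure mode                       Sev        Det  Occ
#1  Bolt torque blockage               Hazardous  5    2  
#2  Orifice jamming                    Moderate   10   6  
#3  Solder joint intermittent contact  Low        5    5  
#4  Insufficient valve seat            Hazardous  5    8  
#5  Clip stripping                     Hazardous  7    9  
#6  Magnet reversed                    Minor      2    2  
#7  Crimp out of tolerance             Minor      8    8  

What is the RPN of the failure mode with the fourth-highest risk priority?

128

RPN = Severity × Occurrence × Detection:
  #1: 9 × 2 × 5 = 90
  #2: 5 × 6 × 10 = 300
  #3: 3 × 5 × 5 = 75
  #4: 9 × 8 × 5 = 360
  #5: 9 × 9 × 7 = 567
  #6: 2 × 2 × 2 = 8
  #7: 2 × 8 × 8 = 128
Sorted descending: 567, 360, 300, 128, 90, 75, 8.
The fourth-highest RPN is 128 (#7).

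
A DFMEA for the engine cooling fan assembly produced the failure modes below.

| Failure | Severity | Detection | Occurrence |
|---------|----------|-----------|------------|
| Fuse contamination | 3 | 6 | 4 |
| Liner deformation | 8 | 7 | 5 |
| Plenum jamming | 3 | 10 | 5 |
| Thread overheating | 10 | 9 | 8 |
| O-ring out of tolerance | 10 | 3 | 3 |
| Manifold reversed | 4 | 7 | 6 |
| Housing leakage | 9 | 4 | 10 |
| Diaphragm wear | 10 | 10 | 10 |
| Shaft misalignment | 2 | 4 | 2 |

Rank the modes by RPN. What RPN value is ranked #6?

RPN = Severity × Occurrence × Detection:
  Fuse contamination: 3 × 4 × 6 = 72
  Liner deformation: 8 × 5 × 7 = 280
  Plenum jamming: 3 × 5 × 10 = 150
  Thread overheating: 10 × 8 × 9 = 720
  O-ring out of tolerance: 10 × 3 × 3 = 90
  Manifold reversed: 4 × 6 × 7 = 168
  Housing leakage: 9 × 10 × 4 = 360
  Diaphragm wear: 10 × 10 × 10 = 1000
  Shaft misalignment: 2 × 2 × 4 = 16
Sorted descending: 1000, 720, 360, 280, 168, 150, 90, 72, 16.
The sixth-highest RPN is 150 (Plenum jamming).

150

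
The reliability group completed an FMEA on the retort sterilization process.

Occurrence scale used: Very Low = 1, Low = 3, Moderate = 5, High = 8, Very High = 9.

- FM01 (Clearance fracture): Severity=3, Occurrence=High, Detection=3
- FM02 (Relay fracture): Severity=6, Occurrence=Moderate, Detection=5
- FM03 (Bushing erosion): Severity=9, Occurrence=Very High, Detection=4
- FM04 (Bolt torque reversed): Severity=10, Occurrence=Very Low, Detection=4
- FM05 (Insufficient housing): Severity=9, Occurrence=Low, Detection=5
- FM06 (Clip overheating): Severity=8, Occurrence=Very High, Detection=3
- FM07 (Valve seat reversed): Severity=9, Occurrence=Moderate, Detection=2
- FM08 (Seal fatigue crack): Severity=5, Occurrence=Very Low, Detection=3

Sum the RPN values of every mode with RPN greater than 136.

690

RPN = Severity × Occurrence × Detection:
  FM01: 3 × 8 × 3 = 72
  FM02: 6 × 5 × 5 = 150
  FM03: 9 × 9 × 4 = 324
  FM04: 10 × 1 × 4 = 40
  FM05: 9 × 3 × 5 = 135
  FM06: 8 × 9 × 3 = 216
  FM07: 9 × 5 × 2 = 90
  FM08: 5 × 1 × 3 = 15
RPN > 136: FM02 (150), FM03 (324), FM06 (216).
Sum: 150 + 324 + 216 = 690.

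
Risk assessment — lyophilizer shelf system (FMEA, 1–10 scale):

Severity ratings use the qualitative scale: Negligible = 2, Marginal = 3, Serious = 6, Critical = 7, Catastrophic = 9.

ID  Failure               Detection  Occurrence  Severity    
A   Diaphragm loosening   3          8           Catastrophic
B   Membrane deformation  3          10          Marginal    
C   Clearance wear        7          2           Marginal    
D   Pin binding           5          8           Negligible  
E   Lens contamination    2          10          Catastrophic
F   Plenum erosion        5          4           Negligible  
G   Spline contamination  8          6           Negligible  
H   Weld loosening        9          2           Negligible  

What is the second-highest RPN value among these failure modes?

180

RPN = Severity × Occurrence × Detection:
  A: 9 × 8 × 3 = 216
  B: 3 × 10 × 3 = 90
  C: 3 × 2 × 7 = 42
  D: 2 × 8 × 5 = 80
  E: 9 × 10 × 2 = 180
  F: 2 × 4 × 5 = 40
  G: 2 × 6 × 8 = 96
  H: 2 × 2 × 9 = 36
Sorted descending: 216, 180, 96, 90, 80, 42, 40, 36.
The second-highest RPN is 180 (E).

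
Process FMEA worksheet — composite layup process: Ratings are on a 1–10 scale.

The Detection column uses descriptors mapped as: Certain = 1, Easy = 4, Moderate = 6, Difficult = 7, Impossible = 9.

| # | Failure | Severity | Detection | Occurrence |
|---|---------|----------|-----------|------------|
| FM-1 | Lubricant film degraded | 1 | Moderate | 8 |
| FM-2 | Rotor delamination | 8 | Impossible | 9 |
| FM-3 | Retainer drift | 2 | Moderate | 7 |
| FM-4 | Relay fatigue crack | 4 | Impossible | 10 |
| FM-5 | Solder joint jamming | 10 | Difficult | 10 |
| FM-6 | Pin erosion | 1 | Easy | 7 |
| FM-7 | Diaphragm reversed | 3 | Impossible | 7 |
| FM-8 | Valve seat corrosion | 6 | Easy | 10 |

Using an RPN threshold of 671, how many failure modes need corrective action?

1

RPN = Severity × Occurrence × Detection:
  FM-1: 1 × 8 × 6 = 48
  FM-2: 8 × 9 × 9 = 648
  FM-3: 2 × 7 × 6 = 84
  FM-4: 4 × 10 × 9 = 360
  FM-5: 10 × 10 × 7 = 700
  FM-6: 1 × 7 × 4 = 28
  FM-7: 3 × 7 × 9 = 189
  FM-8: 6 × 10 × 4 = 240
Modes with RPN ≥ 671: FM-5 (700) → 1.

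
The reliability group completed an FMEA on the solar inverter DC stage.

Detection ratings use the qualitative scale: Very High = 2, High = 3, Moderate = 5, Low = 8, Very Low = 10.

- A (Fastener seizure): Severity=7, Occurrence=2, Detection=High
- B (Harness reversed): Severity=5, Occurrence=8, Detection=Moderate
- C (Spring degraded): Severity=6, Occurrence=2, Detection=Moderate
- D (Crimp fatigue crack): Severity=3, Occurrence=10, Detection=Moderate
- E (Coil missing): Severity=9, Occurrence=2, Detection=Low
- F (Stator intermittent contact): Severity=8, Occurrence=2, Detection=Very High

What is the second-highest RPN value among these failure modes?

150

RPN = Severity × Occurrence × Detection:
  A: 7 × 2 × 3 = 42
  B: 5 × 8 × 5 = 200
  C: 6 × 2 × 5 = 60
  D: 3 × 10 × 5 = 150
  E: 9 × 2 × 8 = 144
  F: 8 × 2 × 2 = 32
Sorted descending: 200, 150, 144, 60, 42, 32.
The second-highest RPN is 150 (D).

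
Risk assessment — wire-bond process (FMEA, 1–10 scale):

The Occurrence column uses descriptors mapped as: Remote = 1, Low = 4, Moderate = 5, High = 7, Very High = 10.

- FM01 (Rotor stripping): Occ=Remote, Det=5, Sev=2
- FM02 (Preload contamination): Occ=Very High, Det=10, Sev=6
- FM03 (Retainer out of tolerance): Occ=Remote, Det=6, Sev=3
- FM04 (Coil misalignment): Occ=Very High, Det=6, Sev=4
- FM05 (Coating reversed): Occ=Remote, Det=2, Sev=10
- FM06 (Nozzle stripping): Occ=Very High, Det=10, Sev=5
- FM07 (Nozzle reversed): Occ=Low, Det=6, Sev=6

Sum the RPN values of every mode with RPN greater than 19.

RPN = Severity × Occurrence × Detection:
  FM01: 2 × 1 × 5 = 10
  FM02: 6 × 10 × 10 = 600
  FM03: 3 × 1 × 6 = 18
  FM04: 4 × 10 × 6 = 240
  FM05: 10 × 1 × 2 = 20
  FM06: 5 × 10 × 10 = 500
  FM07: 6 × 4 × 6 = 144
RPN > 19: FM02 (600), FM04 (240), FM05 (20), FM06 (500), FM07 (144).
Sum: 600 + 240 + 20 + 500 + 144 = 1504.

1504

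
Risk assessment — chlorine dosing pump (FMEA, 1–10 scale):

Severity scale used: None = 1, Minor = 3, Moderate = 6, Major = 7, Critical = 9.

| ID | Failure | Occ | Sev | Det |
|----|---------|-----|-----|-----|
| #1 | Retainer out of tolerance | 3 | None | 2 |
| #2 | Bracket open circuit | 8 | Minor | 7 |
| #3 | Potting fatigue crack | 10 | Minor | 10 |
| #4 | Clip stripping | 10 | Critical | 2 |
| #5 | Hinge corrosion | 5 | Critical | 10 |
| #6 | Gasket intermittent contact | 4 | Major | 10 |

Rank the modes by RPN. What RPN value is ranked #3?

RPN = Severity × Occurrence × Detection:
  #1: 1 × 3 × 2 = 6
  #2: 3 × 8 × 7 = 168
  #3: 3 × 10 × 10 = 300
  #4: 9 × 10 × 2 = 180
  #5: 9 × 5 × 10 = 450
  #6: 7 × 4 × 10 = 280
Sorted descending: 450, 300, 280, 180, 168, 6.
The third-highest RPN is 280 (#6).

280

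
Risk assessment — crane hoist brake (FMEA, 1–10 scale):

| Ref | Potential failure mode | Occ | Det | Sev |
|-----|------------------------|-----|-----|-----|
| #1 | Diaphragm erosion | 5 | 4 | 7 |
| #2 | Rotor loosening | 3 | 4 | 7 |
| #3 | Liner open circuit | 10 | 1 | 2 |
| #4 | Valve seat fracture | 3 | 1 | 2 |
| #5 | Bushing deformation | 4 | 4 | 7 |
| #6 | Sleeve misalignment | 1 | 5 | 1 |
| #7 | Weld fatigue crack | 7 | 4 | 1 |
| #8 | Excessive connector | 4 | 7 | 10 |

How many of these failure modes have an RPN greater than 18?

6

RPN = Severity × Occurrence × Detection:
  #1: 7 × 5 × 4 = 140
  #2: 7 × 3 × 4 = 84
  #3: 2 × 10 × 1 = 20
  #4: 2 × 3 × 1 = 6
  #5: 7 × 4 × 4 = 112
  #6: 1 × 1 × 5 = 5
  #7: 1 × 7 × 4 = 28
  #8: 10 × 4 × 7 = 280
Modes with RPN > 18: #1 (140), #2 (84), #3 (20), #5 (112), #7 (28), #8 (280) → 6.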